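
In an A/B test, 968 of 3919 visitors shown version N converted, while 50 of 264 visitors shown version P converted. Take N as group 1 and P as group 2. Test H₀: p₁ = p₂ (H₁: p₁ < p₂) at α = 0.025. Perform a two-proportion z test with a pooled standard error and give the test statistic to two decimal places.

p̂₁ = 968/3919 ≈ 0.2470, p̂₂ = 50/264 ≈ 0.1894.
Pooled p̂ = (968+50)/(3919+264) = 1018/4183 = 0.2434.
SE = √(0.184139 × 0.00404305) = 0.0273.
z = (0.2470 − 0.1894)/0.0273 = 0.0576/0.0273 = 2.11.
p-value = P(Z < 2.111) ≈ 0.9826, so at α = 0.025 we fail to reject H₀.

z = 2.11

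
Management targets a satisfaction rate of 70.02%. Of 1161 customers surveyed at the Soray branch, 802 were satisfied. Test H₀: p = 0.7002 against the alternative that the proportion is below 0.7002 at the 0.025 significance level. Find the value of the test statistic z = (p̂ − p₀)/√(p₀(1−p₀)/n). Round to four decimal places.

p̂ = 802/1161 ≈ 0.6907838.
Under H₀, SE = √(0.7002·0.2998/1161) = √(0.00018081) = 0.0134465.
z = (0.6907838 − 0.7002)/0.0134465 = -0.0094162/0.0134465 = -0.7003.
p-value = P(Z < -0.700) ≈ 0.2419, so at α = 0.025 we fail to reject H₀.

z = -0.7003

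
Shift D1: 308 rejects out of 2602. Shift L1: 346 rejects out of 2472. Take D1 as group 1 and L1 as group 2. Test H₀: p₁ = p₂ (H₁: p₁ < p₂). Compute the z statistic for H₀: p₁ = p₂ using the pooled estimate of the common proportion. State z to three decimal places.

z = -2.295

p̂₁ = 308/2602 = 0.11837, p̂₂ = 346/2472 = 0.13997.
Pooled p̂ = (308+346)/(2602+2472) = 654/5074 = 0.12889.
SE = √(0.112279 × 0.00078885) = 0.00941.
z = (0.11837 − 0.13997)/0.00941 = -0.02160/0.00941 = -2.295.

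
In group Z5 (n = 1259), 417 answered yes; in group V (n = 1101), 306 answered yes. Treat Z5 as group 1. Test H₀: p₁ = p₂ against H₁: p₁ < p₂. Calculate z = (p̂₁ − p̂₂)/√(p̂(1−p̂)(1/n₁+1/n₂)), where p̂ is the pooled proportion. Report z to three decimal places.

p̂₁ = 417/1259 ≈ 0.331215, p̂₂ = 306/1101 ≈ 0.277929.
Pooled p̂ = (417+306)/(1259+1101) = 723/2360 = 0.306356.
SE = √(p̂(1−p̂)(1/n₁+1/n₂)) = √(0.306356·0.693644·0.00170255) = √(0.000361794) = 0.019021.
z = (0.331215 − 0.277929)/0.019021 = 0.053286/0.019021 = 2.801.
p-value = P(Z < 2.801) ≈ 0.9975.

z = 2.801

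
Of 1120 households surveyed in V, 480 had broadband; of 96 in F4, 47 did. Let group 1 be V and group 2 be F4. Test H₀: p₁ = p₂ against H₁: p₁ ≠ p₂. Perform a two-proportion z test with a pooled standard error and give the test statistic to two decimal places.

p̂₁ = 480/1120 = 0.4286, p̂₂ = 47/96 = 0.4896.
Pooled p̂ = (480+47)/(1120+96) = 527/1216 = 0.4334.
SE = √(0.245563 × 0.0113095) = 0.0527.
z = (0.4286 − 0.4896)/0.0527 = -0.0610/0.0527 = -1.16.

z = -1.16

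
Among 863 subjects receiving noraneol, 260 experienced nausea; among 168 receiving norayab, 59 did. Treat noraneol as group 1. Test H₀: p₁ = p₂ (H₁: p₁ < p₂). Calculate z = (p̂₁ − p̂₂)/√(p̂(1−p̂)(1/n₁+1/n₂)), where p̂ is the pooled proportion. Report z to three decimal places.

z = -1.281

p̂₁ = 260/863 = 0.30127, p̂₂ = 59/168 = 0.35119.
Pooled p̂ = (260+59)/(863+168) = 319/1031 = 0.30941.
SE = √(p̂(1−p̂)(1/n₁+1/n₂)) = √(0.30941·0.69059·0.00711113) = √(0.00151947) = 0.03898.
z = (0.30127 − 0.35119)/0.03898 = -0.04992/0.03898 = -1.281.
p-value = P(Z < -1.281) ≈ 0.1002.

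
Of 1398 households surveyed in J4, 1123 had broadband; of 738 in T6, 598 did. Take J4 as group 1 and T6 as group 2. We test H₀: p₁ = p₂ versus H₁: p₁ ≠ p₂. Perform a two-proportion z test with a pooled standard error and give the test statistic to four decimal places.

z = -0.3893

p̂₁ = 1123/1398 ≈ 0.803290, p̂₂ = 598/738 ≈ 0.810298.
Pooled p̂ = (1123+598)/(1398+738) = 1721/2136 = 0.805712.
SE = √(0.15654 × 0.00207032) = 0.018002.
z = (0.803290 − 0.810298)/0.018002 = -0.007008/0.018002 = -0.3893.
p-value = 2·P(Z > 0.389) ≈ 0.6971.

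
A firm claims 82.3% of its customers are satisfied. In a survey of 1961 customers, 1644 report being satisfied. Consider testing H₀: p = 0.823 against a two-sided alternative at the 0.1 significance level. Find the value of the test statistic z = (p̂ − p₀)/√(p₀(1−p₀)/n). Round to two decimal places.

p̂ = 1644/1961 = 0.8383.
SE = √(p₀(1−p₀)/n) = √(0.14567/1961) = 0.0086.
z = (0.8383 − 0.823)/0.0086 = 0.0153/0.0086 = 1.78.
p-value = 2·P(Z > 1.781) ≈ 0.0750. With α = 0.1, reject H₀.

z = 1.78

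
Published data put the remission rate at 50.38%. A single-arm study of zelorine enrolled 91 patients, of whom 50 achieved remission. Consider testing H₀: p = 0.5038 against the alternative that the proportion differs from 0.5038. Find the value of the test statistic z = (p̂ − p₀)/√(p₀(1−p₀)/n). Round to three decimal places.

p̂ = 50/91 = 0.54945.
SE = √(p₀(1−p₀)/n) = √(0.24999/91) = 0.05241.
z = (0.54945 − 0.5038)/0.05241 = 0.04565/0.05241 = 0.871.
Two-sided p-value ≈ 2·Φ(−0.871) = 0.3838.

z = 0.871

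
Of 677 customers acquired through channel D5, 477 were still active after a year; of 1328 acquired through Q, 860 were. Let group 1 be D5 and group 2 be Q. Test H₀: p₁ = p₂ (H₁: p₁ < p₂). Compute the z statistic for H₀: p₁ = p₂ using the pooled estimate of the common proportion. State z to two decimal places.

p̂₁ = 477/677 ≈ 0.7046, p̂₂ = 860/1328 ≈ 0.6476.
Pooled p̂ = (477+860)/(677+1328) = 1337/2005 = 0.6668.
SE = √(0.222167 × 0.00223012) = 0.0223.
z = (0.7046 − 0.6476)/0.0223 = 0.0570/0.0223 = 2.56.
p-value = P(Z < 2.560) ≈ 0.9948.

z = 2.56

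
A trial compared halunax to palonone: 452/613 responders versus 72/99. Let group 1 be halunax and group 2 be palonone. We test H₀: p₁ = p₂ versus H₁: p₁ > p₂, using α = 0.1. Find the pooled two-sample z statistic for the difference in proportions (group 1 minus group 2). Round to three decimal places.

z = 0.211

p̂₁ = 452/613 ≈ 0.73736, p̂₂ = 72/99 ≈ 0.72727.
Pooled p̂ = (452+72)/(613+99) = 524/712 = 0.73596.
SE = √(p̂(1−p̂)(1/n₁+1/n₂)) = √(0.73596·0.26404·0.0117323) = √(0.00227989) = 0.04775.
z = (0.73736 − 0.72727)/0.04775 = 0.01009/0.04775 = 0.211.
p-value = P(Z > 0.211) ≈ 0.4164. With α = 0.1, fail to reject H₀.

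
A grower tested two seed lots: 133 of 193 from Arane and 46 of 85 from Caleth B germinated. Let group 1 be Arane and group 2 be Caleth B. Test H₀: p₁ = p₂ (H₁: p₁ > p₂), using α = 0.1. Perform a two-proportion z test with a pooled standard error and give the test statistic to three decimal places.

p̂₁ = 133/193 ≈ 0.68912, p̂₂ = 46/85 ≈ 0.54118.
Pooled p̂ = (133+46)/(193+85) = 179/278 = 0.64388.
SE = √(p̂(1−p̂)(1/n₁+1/n₂)) = √(0.64388·0.35612·0.0169461) = √(0.00388568) = 0.06234.
z = (0.68912 − 0.54118)/0.06234 = 0.14794/0.06234 = 2.373.
p-value = P(Z > 2.373) ≈ 0.0088. With α = 0.1, reject H₀.

z = 2.373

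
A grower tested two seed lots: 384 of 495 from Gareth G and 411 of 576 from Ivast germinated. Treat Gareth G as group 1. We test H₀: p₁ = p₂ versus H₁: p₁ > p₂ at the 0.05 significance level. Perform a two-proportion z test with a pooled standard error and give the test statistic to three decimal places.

p̂₁ = 384/495 ≈ 0.77576, p̂₂ = 411/576 ≈ 0.71354.
Pooled p̂ = (384+411)/(495+576) = 795/1071 = 0.74230.
SE = √(0.191292 × 0.00375631) = 0.02681.
z = (0.77576 − 0.71354)/0.02681 = 0.06222/0.02681 = 2.321.
p-value = P(Z > 2.321) ≈ 0.0101. With α = 0.05, reject H₀.

z = 2.321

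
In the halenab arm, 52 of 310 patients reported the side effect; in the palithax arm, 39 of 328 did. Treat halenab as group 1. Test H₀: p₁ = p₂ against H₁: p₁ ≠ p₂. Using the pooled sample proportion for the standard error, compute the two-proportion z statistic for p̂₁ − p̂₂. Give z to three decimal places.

z = 1.763

p̂₁ = 52/310 = 0.16774, p̂₂ = 39/328 = 0.11890.
Pooled p̂ = (52+39)/(310+328) = 91/638 = 0.14263.
SE = √(0.122289 × 0.00627459) = 0.02770.
z = (0.16774 − 0.11890)/0.02770 = 0.04884/0.02770 = 1.763.
p-value = 2·P(Z > 1.763) ≈ 0.0779.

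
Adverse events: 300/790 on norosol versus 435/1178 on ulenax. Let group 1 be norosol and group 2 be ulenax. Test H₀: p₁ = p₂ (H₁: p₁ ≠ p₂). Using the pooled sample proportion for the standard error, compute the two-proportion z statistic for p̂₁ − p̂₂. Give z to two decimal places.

z = 0.47

p̂₁ = 300/790 ≈ 0.3797, p̂₂ = 435/1178 ≈ 0.3693.
Pooled p̂ = (300+435)/(790+1178) = 735/1968 = 0.3735.
SE = √(0.233992 × 0.00211472) = 0.0222.
z = (0.3797 − 0.3693)/0.0222 = 0.0104/0.0222 = 0.47.
p-value = 2·P(Z > 0.471) ≈ 0.6377.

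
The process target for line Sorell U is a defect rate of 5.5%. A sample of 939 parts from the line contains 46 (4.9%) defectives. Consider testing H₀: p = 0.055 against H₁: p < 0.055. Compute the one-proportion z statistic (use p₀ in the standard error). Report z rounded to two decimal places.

p̂ = 46/939 = 0.0490.
Under H₀, SE = √(0.055·0.945/939) = √(5.53514e-05) = 0.0074.
z = (0.0490 − 0.055)/0.0074 = -0.0060/0.0074 = -0.81.

z = -0.81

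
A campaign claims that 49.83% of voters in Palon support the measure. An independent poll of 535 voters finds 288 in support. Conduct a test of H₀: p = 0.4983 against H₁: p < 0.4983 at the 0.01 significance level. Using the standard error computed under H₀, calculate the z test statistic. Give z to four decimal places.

z = 1.8512

p̂ = 288/535 = 0.538318.
Standard error under H₀: √(0.4983×0.5017/535) = 0.021617.
z = (0.538318 − 0.4983)/0.021617 = 0.040018/0.021617 = 1.8512.
p-value = P(Z < 1.851) ≈ 0.9679, so at α = 0.01 we fail to reject H₀.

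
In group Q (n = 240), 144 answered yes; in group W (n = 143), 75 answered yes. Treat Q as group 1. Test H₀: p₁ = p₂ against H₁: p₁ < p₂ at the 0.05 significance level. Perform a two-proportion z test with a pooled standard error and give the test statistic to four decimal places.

z = 1.4448

p̂₁ = 144/240 = 0.600000, p̂₂ = 75/143 = 0.524476.
Pooled p̂ = (144+75)/(240+143) = 219/383 = 0.571802.
SE = √(p̂(1−p̂)(1/n₁+1/n₂)) = √(0.571802·0.428198·0.0111597) = √(0.00273239) = 0.052272.
z = (0.600000 − 0.524476)/0.052272 = 0.075524/0.052272 = 1.4448.
p-value = P(Z < 1.445) ≈ 0.9257; since p > α = 0.05, fail to reject H₀.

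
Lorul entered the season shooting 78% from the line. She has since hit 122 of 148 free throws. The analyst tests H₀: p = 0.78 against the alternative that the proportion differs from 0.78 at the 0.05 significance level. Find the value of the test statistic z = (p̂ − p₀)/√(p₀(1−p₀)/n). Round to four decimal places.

p̂ = 122/148 = 0.824324.
SE = √(p₀(1−p₀)/n) = √(0.1716/148) = 0.034051.
z = (0.824324 − 0.78)/0.034051 = 0.044324/0.034051 = 1.3017.
Two-sided p-value ≈ 2·Φ(−1.302) = 0.1930, so at α = 0.05 we fail to reject H₀.

z = 1.3017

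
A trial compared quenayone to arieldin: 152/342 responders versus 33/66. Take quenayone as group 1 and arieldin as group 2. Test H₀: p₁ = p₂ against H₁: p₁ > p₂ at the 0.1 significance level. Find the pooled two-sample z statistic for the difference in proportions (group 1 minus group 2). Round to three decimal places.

p̂₁ = 152/342 ≈ 0.44444, p̂₂ = 33/66 ≈ 0.50000.
Pooled p̂ = (152+33)/(342+66) = 185/408 = 0.45343.
SE = √(p̂(1−p̂)(1/n₁+1/n₂)) = √(0.45343·0.54657·0.0180755) = √(0.00447967) = 0.06693.
z = (0.44444 − 0.50000)/0.06693 = -0.05556/0.06693 = -0.830.
p-value = P(Z > -0.830) ≈ 0.7967; since p > α = 0.1, fail to reject H₀.

z = -0.830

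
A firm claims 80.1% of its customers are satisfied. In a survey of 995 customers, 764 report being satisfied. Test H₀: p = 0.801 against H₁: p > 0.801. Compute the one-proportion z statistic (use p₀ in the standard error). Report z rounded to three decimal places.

z = -2.620

p̂ = 764/995 = 0.767839.
SE = √(p₀(1−p₀)/n) = √(0.1594/995) = 0.012657.
z = (0.767839 − 0.801)/0.012657 = -0.033161/0.012657 = -2.620.
p-value = P(Z > -2.620) ≈ 0.9956.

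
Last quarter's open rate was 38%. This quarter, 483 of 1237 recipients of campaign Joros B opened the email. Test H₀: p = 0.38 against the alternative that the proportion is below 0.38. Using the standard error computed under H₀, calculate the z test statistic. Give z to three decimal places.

p̂ = 483/1237 ≈ 0.39046.
SE = √(p₀(1−p₀)/n) = √(0.2356/1237) = 0.01380.
z = (0.39046 − 0.38)/0.01380 = 0.01046/0.01380 = 0.758.
p-value = P(Z < 0.758) ≈ 0.7758.

z = 0.758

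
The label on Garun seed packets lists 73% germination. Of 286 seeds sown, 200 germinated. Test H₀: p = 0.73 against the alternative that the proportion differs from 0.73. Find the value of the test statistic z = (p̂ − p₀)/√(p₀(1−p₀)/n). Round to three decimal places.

z = -1.169

p̂ = 200/286 = 0.699301.
Standard error under H₀: √(0.73×0.27/286) = 0.026252.
z = (0.699301 − 0.73)/0.026252 = -0.030699/0.026252 = -1.169.
Two-sided p-value ≈ 2·Φ(−1.169) = 0.2422.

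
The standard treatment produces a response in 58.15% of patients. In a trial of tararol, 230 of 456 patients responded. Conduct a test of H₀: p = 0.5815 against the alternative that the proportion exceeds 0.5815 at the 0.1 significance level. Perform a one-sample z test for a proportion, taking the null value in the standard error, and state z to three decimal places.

z = -3.338

p̂ = 230/456 = 0.50439.
SE = √(p₀(1−p₀)/n) = √(0.24336/456) = 0.02310.
z = (0.50439 − 0.5815)/0.02310 = -0.07711/0.02310 = -3.338.
p-value = P(Z > -3.338) ≈ 0.9996, so at α = 0.1 we fail to reject H₀.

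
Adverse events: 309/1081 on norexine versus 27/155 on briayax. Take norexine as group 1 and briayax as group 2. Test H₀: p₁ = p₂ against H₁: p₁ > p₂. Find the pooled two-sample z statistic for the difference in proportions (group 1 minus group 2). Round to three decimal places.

p̂₁ = 309/1081 = 0.28585, p̂₂ = 27/155 = 0.17419.
Pooled p̂ = (309+27)/(1081+155) = 336/1236 = 0.27184.
SE = √(p̂(1−p̂)(1/n₁+1/n₂)) = √(0.27184·0.72816·0.00737668) = √(0.00146018) = 0.03821.
z = (0.28585 − 0.17419)/0.03821 = 0.11166/0.03821 = 2.922.

z = 2.922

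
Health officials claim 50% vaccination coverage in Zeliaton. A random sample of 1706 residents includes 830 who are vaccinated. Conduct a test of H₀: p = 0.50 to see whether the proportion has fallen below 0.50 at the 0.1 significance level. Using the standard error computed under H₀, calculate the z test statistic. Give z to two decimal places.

z = -1.11

p̂ = 830/1706 = 0.48652.
Standard error under H₀: √(0.5×0.5/1706) = 0.01211.
z = (0.48652 − 0.5)/0.01211 = -0.01348/0.01211 = -1.11.
p-value = P(Z < -1.114) ≈ 0.1327, so at α = 0.1 we fail to reject H₀.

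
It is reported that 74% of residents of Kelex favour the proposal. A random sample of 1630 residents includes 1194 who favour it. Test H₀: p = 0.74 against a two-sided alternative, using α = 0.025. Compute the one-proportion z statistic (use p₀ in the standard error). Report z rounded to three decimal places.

z = -0.689

p̂ = 1194/1630 ≈ 0.73252.
SE = √(p₀(1−p₀)/n) = √(0.1924/1630) = 0.01086.
z = (0.73252 − 0.74)/0.01086 = -0.00748/0.01086 = -0.689.
p-value = 2·P(Z > 0.689) ≈ 0.4909; since p > α = 0.025, fail to reject H₀.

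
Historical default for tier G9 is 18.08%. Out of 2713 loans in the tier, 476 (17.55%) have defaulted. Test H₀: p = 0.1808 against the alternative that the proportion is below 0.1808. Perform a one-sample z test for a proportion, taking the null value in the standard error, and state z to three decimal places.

z = -0.724

p̂ = 476/2713 ≈ 0.17545.
Standard error under H₀: √(0.1808×0.8192/2713) = 0.00739.
z = (0.17545 − 0.1808)/0.00739 = -0.00535/0.00739 = -0.724.
p-value = P(Z < -0.724) ≈ 0.2346.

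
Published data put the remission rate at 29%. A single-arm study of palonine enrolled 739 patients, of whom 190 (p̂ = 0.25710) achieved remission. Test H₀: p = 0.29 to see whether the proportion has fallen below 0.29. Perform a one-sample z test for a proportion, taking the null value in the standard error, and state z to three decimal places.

z = -1.971

p̂ = 190/739 ≈ 0.25710.
Standard error under H₀: √(0.29×0.71/739) = 0.01669.
z = (0.25710 − 0.29)/0.01669 = -0.03290/0.01669 = -1.971.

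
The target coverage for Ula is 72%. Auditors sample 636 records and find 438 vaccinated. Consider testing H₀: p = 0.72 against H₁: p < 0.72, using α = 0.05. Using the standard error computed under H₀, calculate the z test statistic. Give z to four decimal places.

z = -1.7592

p̂ = 438/636 = 0.688679.
SE = √(p₀(1−p₀)/n) = √(0.2016/636) = 0.017804.
z = (0.688679 − 0.72)/0.017804 = -0.031321/0.017804 = -1.7592.
p-value = P(Z < -1.759) ≈ 0.0393, so at α = 0.05 we reject H₀.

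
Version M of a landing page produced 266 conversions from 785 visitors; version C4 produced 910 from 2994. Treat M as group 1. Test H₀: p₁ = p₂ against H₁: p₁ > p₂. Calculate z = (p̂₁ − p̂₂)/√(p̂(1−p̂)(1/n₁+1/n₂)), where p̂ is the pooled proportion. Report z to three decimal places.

p̂₁ = 266/785 ≈ 0.33885, p̂₂ = 910/2994 ≈ 0.30394.
Pooled p̂ = (266+910)/(785+2994) = 1176/3779 = 0.31119.
SE = √(p̂(1−p̂)(1/n₁+1/n₂)) = √(0.31119·0.68881·0.00160789) = √(0.000344654) = 0.01856.
z = (0.33885 − 0.30394)/0.01856 = 0.03491/0.01856 = 1.881.

z = 1.881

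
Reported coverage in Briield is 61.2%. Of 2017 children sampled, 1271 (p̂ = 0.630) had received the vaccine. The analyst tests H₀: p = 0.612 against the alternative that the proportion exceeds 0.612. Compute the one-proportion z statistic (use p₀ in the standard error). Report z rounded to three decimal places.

z = 1.672

p̂ = 1271/2017 = 0.63014.
Under H₀, SE = √(0.612·0.388/2017) = √(0.000117727) = 0.01085.
z = (0.63014 − 0.612)/0.01085 = 0.01814/0.01085 = 1.672.
p-value = P(Z > 1.672) ≈ 0.0472.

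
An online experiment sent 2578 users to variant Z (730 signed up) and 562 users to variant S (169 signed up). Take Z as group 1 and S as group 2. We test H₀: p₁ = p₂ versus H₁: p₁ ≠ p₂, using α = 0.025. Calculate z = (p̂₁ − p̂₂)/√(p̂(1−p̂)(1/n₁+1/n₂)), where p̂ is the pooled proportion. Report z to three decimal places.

z = -0.834

p̂₁ = 730/2578 = 0.28317, p̂₂ = 169/562 = 0.30071.
Pooled p̂ = (730+169)/(2578+562) = 899/3140 = 0.28631.
SE = √(0.204335 × 0.00216726) = 0.02104.
z = (0.28317 − 0.30071)/0.02104 = -0.01754/0.02104 = -0.834.
Two-sided p-value ≈ 2·Φ(−0.834) = 0.4044. With α = 0.025, fail to reject H₀.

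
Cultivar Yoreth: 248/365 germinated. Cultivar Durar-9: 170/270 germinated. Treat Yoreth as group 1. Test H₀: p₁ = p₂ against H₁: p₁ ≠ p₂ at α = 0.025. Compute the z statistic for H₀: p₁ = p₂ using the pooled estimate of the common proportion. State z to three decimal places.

z = 1.309

p̂₁ = 248/365 = 0.67945, p̂₂ = 170/270 = 0.62963.
Pooled p̂ = (248+170)/(365+270) = 418/635 = 0.65827.
SE = √(p̂(1−p̂)(1/n₁+1/n₂)) = √(0.65827·0.34173·0.00644343) = √(0.00144946) = 0.03807.
z = (0.67945 − 0.62963)/0.03807 = 0.04982/0.03807 = 1.309.
p-value = 2·P(Z > 1.309) ≈ 0.1907, so at α = 0.025 we fail to reject H₀.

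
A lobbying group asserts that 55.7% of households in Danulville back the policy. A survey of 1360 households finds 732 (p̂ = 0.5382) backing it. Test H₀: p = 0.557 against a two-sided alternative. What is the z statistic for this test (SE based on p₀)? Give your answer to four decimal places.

z = -1.3931

p̂ = 732/1360 ≈ 0.538235.
Standard error under H₀: √(0.557×0.443/1360) = 0.013470.
z = (0.538235 − 0.557)/0.013470 = -0.018765/0.013470 = -1.3931.
Two-sided p-value ≈ 2·Φ(−1.393) = 0.1636.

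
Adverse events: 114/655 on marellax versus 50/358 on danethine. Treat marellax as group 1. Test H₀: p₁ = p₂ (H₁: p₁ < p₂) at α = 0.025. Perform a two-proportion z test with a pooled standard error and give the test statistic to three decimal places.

p̂₁ = 114/655 = 0.17405, p̂₂ = 50/358 = 0.13966.
Pooled p̂ = (114+50)/(655+358) = 164/1013 = 0.16190.
SE = √(p̂(1−p̂)(1/n₁+1/n₂)) = √(0.16190·0.83810·0.00432001) = √(0.000586162) = 0.02421.
z = (0.17405 − 0.13966)/0.02421 = 0.03439/0.02421 = 1.420.
p-value = P(Z < 1.420) ≈ 0.9222, so at α = 0.025 we fail to reject H₀.

z = 1.420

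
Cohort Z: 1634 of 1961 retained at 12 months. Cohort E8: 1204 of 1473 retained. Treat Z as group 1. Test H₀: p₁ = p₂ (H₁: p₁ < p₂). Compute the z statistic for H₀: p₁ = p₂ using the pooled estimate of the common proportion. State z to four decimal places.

z = 1.2152

p̂₁ = 1634/1961 = 0.8332483, p̂₂ = 1204/1473 = 0.8173795.
Pooled p̂ = (1634+1204)/(1961+1473) = 2838/3434 = 0.8264415.
SE = √(p̂(1−p̂)(1/n₁+1/n₂)) = √(0.8264415·0.1735585·0.00118883) = √(0.000170521) = 0.0130584.
z = (0.8332483 − 0.8173795)/0.0130584 = 0.0158688/0.0130584 = 1.2152.
p-value = P(Z < 1.215) ≈ 0.8879.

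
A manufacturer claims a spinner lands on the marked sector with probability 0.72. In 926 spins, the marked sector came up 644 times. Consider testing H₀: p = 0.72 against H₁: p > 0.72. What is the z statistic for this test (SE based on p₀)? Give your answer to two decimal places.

z = -1.66

p̂ = 644/926 = 0.6955.
Under H₀, SE = √(0.72·0.28/926) = √(0.000217711) = 0.0148.
z = (0.6955 − 0.72)/0.0148 = -0.0245/0.0148 = -1.66.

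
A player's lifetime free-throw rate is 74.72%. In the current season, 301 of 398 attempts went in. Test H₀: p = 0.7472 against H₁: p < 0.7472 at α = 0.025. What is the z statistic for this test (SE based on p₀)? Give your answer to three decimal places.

p̂ = 301/398 = 0.75628.
Standard error under H₀: √(0.7472×0.2528/398) = 0.02179.
z = (0.75628 − 0.7472)/0.02179 = 0.00908/0.02179 = 0.417.
p-value = P(Z < 0.417) ≈ 0.6616; since p > α = 0.025, fail to reject H₀.

z = 0.417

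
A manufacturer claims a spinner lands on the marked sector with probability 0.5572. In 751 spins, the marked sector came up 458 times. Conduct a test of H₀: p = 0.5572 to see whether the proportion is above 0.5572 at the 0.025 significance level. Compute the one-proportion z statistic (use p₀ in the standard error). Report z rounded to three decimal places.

p̂ = 458/751 = 0.609854.
Standard error under H₀: √(0.5572×0.4428/751) = 0.018125.
z = (0.609854 − 0.5572)/0.018125 = 0.052654/0.018125 = 2.905.
p-value = P(Z > 2.905) ≈ 0.0018. With α = 0.025, reject H₀.

z = 2.905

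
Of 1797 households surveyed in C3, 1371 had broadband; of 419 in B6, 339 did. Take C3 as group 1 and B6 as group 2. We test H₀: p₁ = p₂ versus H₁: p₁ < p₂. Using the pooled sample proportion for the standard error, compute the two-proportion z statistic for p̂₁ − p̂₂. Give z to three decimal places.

p̂₁ = 1371/1797 = 0.76294, p̂₂ = 339/419 = 0.80907.
Pooled p̂ = (1371+339)/(1797+419) = 1710/2216 = 0.77166.
SE = √(0.1762 × 0.00294312) = 0.02277.
z = (0.76294 − 0.80907)/0.02277 = -0.04613/0.02277 = -2.026.

z = -2.026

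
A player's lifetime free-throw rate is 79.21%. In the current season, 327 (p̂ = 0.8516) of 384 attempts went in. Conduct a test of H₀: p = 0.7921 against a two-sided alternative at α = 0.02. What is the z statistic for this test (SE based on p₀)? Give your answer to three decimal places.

p̂ = 327/384 ≈ 0.85156.
Under H₀, SE = √(0.7921·0.2079/384) = √(0.000428848) = 0.02071.
z = (0.85156 − 0.7921)/0.02071 = 0.05946/0.02071 = 2.871.
Two-sided p-value ≈ 2·Φ(−2.871) = 0.0041; since p < α = 0.02, reject H₀.

z = 2.871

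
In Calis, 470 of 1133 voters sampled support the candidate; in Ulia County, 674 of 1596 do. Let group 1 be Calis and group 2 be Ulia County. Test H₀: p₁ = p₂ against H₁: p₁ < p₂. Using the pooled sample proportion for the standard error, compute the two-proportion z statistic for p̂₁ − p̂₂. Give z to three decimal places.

z = -0.390

p̂₁ = 470/1133 = 0.41483, p̂₂ = 674/1596 = 0.42231.
Pooled p̂ = (470+674)/(1133+1596) = 1144/2729 = 0.41920.
SE = √(0.243472 × 0.00150918) = 0.01917.
z = (0.41483 − 0.42231)/0.01917 = -0.00748/0.01917 = -0.390.
p-value = P(Z < -0.390) ≈ 0.3482.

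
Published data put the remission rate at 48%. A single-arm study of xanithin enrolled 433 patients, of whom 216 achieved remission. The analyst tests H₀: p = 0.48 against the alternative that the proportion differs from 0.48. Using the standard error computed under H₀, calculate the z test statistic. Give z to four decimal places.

z = 0.7849

p̂ = 216/433 = 0.498845.
SE = √(p₀(1−p₀)/n) = √(0.2496/433) = 0.024009.
z = (0.498845 − 0.48)/0.024009 = 0.018845/0.024009 = 0.7849.
Two-sided p-value ≈ 2·Φ(−0.785) = 0.4325.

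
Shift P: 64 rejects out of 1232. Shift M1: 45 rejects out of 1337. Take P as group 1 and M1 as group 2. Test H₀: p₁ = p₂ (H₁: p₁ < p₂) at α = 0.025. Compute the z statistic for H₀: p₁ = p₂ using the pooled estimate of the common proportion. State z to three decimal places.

p̂₁ = 64/1232 = 0.05195, p̂₂ = 45/1337 = 0.03366.
Pooled p̂ = (64+45)/(1232+1337) = 109/2569 = 0.04243.
SE = √(p̂(1−p̂)(1/n₁+1/n₂)) = √(0.04243·0.95757·0.00155963) = √(6.33659e-05) = 0.00796.
z = (0.05195 − 0.03366)/0.00796 = 0.01829/0.00796 = 2.298.
p-value = P(Z < 2.298) ≈ 0.9892. With α = 0.025, fail to reject H₀.

z = 2.298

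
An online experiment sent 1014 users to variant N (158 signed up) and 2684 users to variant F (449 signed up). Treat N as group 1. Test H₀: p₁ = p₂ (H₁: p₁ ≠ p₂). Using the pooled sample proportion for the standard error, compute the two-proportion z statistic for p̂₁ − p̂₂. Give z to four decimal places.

p̂₁ = 158/1014 ≈ 0.155819, p̂₂ = 449/2684 ≈ 0.167288.
Pooled p̂ = (158+449)/(1014+2684) = 607/3698 = 0.164143.
SE = √(0.1372 × 0.00135877) = 0.013654.
z = (0.155819 − 0.167288)/0.013654 = -0.011469/0.013654 = -0.8400.

z = -0.8400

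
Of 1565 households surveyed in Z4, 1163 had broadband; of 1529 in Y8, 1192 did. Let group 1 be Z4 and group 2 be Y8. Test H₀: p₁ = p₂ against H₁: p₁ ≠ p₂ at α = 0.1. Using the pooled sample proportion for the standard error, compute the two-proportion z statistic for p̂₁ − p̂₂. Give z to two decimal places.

z = -2.38

p̂₁ = 1163/1565 ≈ 0.74313, p̂₂ = 1192/1529 ≈ 0.77959.
Pooled p̂ = (1163+1192)/(1565+1529) = 2355/3094 = 0.76115.
SE = √(p̂(1−p̂)(1/n₁+1/n₂)) = √(0.76115·0.23885·0.001293) = √(0.000235068) = 0.01533.
z = (0.74313 − 0.77959)/0.01533 = -0.03646/0.01533 = -2.38.
p-value = 2·P(Z > 2.378) ≈ 0.0174, so at α = 0.1 we reject H₀.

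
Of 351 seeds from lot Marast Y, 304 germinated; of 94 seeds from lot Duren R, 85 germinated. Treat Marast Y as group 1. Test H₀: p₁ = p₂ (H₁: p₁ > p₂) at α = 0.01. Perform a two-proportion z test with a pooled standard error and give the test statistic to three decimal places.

p̂₁ = 304/351 ≈ 0.86610, p̂₂ = 85/94 ≈ 0.90426.
Pooled p̂ = (304+85)/(351+94) = 389/445 = 0.87416.
SE = √(p̂(1−p̂)(1/n₁+1/n₂)) = √(0.87416·0.12584·0.0134873) = √(0.00148369) = 0.03852.
z = (0.86610 − 0.90426)/0.03852 = -0.03816/0.03852 = -0.991.
p-value = P(Z > -0.991) ≈ 0.8391; since p > α = 0.01, fail to reject H₀.

z = -0.991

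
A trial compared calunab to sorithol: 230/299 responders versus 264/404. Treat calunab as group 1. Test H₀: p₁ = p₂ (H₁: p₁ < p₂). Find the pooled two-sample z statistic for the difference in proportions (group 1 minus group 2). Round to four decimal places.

p̂₁ = 230/299 = 0.769231, p̂₂ = 264/404 = 0.653465.
Pooled p̂ = (230+264)/(299+404) = 494/703 = 0.702703.
SE = √(p̂(1−p̂)(1/n₁+1/n₂)) = √(0.702703·0.297297·0.00581973) = √(0.00121581) = 0.034868.
z = (0.769231 − 0.653465)/0.034868 = 0.115766/0.034868 = 3.3201.

z = 3.3201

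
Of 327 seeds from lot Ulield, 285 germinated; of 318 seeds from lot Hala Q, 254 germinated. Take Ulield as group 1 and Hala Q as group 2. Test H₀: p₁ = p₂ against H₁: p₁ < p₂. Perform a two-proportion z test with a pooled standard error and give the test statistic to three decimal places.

z = 2.495

p̂₁ = 285/327 = 0.87156, p̂₂ = 254/318 = 0.79874.
Pooled p̂ = (285+254)/(327+318) = 539/645 = 0.83566.
SE = √(p̂(1−p̂)(1/n₁+1/n₂)) = √(0.83566·0.16434·0.00620276) = √(0.000851844) = 0.02919.
z = (0.87156 − 0.79874)/0.02919 = 0.07282/0.02919 = 2.495.
p-value = P(Z < 2.495) ≈ 0.9937.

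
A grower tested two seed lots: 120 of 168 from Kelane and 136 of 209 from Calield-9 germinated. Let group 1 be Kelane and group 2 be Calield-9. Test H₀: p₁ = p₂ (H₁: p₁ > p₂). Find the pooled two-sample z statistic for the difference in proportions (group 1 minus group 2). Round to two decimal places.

p̂₁ = 120/168 ≈ 0.7143, p̂₂ = 136/209 ≈ 0.6507.
Pooled p̂ = (120+136)/(168+209) = 256/377 = 0.6790.
SE = √(p̂(1−p̂)(1/n₁+1/n₂)) = √(0.6790·0.3210·0.0107371) = √(0.00234007) = 0.0484.
z = (0.7143 − 0.6507)/0.0484 = 0.0636/0.0484 = 1.31.

z = 1.31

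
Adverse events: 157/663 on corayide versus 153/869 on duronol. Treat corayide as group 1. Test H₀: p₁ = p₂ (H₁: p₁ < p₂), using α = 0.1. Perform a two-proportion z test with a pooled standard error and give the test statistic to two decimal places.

p̂₁ = 157/663 = 0.2368, p̂₂ = 153/869 = 0.1761.
Pooled p̂ = (157+153)/(663+869) = 310/1532 = 0.2023.
SE = √(p̂(1−p̂)(1/n₁+1/n₂)) = √(0.2023·0.7977·0.00265904) = √(0.000429181) = 0.0207.
z = (0.2368 − 0.1761)/0.0207 = 0.0607/0.0207 = 2.93.
p-value = P(Z < 2.932) ≈ 0.9983; since p > α = 0.1, fail to reject H₀.

z = 2.93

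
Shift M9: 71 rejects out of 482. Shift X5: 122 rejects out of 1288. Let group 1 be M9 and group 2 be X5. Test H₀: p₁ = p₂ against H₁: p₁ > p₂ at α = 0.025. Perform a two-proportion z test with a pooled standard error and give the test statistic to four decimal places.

p̂₁ = 71/482 ≈ 0.147303, p̂₂ = 122/1288 ≈ 0.094720.
Pooled p̂ = (71+122)/(482+1288) = 193/1770 = 0.109040.
SE = √(0.0971499 × 0.00285109) = 0.016643.
z = (0.147303 − 0.094720)/0.016643 = 0.052583/0.016643 = 3.1595.
p-value = P(Z > 3.159) ≈ 0.0008, so at α = 0.025 we reject H₀.

z = 3.1595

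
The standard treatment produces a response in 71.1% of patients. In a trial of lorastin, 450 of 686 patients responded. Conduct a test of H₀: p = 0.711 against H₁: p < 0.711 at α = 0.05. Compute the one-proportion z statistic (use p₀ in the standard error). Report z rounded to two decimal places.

p̂ = 450/686 ≈ 0.6560.
Standard error under H₀: √(0.711×0.289/686) = 0.0173.
z = (0.6560 − 0.711)/0.0173 = -0.0550/0.0173 = -3.18.
p-value = P(Z < -3.179) ≈ 0.0007, so at α = 0.05 we reject H₀.

z = -3.18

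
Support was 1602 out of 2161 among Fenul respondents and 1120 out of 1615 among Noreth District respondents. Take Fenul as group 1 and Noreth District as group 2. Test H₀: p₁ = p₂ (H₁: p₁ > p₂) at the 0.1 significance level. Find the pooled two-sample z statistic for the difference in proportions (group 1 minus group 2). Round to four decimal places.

p̂₁ = 1602/2161 = 0.741323, p̂₂ = 1120/1615 = 0.693498.
Pooled p̂ = (1602+1120)/(2161+1615) = 2722/3776 = 0.720869.
SE = √(p̂(1−p̂)(1/n₁+1/n₂)) = √(0.720869·0.279131·0.00108194) = √(0.000217706) = 0.014755.
z = (0.741323 − 0.693498)/0.014755 = 0.047825/0.014755 = 3.2413.
p-value = P(Z > 3.241) ≈ 0.0006, so at α = 0.1 we reject H₀.

z = 3.2413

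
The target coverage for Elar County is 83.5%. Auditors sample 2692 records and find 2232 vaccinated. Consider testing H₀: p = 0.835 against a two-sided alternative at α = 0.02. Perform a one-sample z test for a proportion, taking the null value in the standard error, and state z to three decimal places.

z = -0.821

p̂ = 2232/2692 = 0.829123.
Under H₀, SE = √(0.835·0.165/2692) = √(5.11794e-05) = 0.007154.
z = (0.829123 − 0.835)/0.007154 = -0.005877/0.007154 = -0.821.
p-value = 2·P(Z > 0.821) ≈ 0.4114; since p > α = 0.02, fail to reject H₀.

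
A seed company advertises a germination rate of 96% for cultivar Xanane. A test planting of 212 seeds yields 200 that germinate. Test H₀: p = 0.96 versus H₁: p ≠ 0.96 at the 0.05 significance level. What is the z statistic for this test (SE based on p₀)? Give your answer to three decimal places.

p̂ = 200/212 = 0.943396.
Under H₀, SE = √(0.96·0.04/212) = √(0.000181132) = 0.013459.
z = (0.943396 − 0.96)/0.013459 = -0.016604/0.013459 = -1.234.
Two-sided p-value ≈ 2·Φ(−1.234) = 0.2173, so at α = 0.05 we fail to reject H₀.

z = -1.234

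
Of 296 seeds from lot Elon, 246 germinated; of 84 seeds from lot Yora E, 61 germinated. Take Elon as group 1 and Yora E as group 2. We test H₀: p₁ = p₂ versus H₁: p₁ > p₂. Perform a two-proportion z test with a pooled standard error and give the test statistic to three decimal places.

z = 2.154

p̂₁ = 246/296 = 0.83108, p̂₂ = 61/84 = 0.72619.
Pooled p̂ = (246+61)/(296+84) = 307/380 = 0.80789.
SE = √(p̂(1−p̂)(1/n₁+1/n₂)) = √(0.80789·0.19211·0.0152831) = √(0.00237196) = 0.04870.
z = (0.83108 − 0.72619)/0.04870 = 0.10489/0.04870 = 2.154.
p-value = P(Z > 2.154) ≈ 0.0156.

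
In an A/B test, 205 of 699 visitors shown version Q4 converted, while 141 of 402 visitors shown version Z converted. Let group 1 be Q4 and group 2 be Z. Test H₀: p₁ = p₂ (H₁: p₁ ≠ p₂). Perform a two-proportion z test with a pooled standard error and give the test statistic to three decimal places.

p̂₁ = 205/699 ≈ 0.29328, p̂₂ = 141/402 ≈ 0.35075.
Pooled p̂ = (205+141)/(699+402) = 346/1101 = 0.31426.
SE = √(0.215501 × 0.00391818) = 0.02906.
z = (0.29328 − 0.35075)/0.02906 = -0.05747/0.02906 = -1.978.

z = -1.978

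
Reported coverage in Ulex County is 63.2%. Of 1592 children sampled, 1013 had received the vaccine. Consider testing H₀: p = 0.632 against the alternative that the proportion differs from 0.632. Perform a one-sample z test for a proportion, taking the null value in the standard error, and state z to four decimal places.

z = 0.3563

p̂ = 1013/1592 ≈ 0.636307.
Under H₀, SE = √(0.632·0.368/1592) = √(0.00014609) = 0.012087.
z = (0.636307 − 0.632)/0.012087 = 0.004307/0.012087 = 0.3563.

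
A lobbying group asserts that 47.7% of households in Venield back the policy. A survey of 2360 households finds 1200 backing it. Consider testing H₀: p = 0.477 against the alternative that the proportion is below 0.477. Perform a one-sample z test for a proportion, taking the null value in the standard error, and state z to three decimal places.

z = 3.061

p̂ = 1200/2360 = 0.50847.
Under H₀, SE = √(0.477·0.523/2360) = √(0.000105708) = 0.01028.
z = (0.50847 − 0.477)/0.01028 = 0.03147/0.01028 = 3.061.
p-value = P(Z < 3.061) ≈ 0.9989.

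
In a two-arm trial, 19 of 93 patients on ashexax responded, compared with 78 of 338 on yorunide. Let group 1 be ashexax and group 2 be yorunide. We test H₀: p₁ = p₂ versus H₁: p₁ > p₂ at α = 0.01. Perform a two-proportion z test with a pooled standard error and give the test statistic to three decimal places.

z = -0.541

p̂₁ = 19/93 = 0.20430, p̂₂ = 78/338 = 0.23077.
Pooled p̂ = (19+78)/(93+338) = 97/431 = 0.22506.
SE = √(p̂(1−p̂)(1/n₁+1/n₂)) = √(0.22506·0.77494·0.0137113) = √(0.00239134) = 0.04890.
z = (0.20430 − 0.23077)/0.04890 = -0.02647/0.04890 = -0.541.
p-value = P(Z > -0.541) ≈ 0.7058, so at α = 0.01 we fail to reject H₀.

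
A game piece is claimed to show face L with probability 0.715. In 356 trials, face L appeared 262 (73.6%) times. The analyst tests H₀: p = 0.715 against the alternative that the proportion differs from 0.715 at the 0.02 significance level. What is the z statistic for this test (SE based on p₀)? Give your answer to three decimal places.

z = 0.876

p̂ = 262/356 = 0.73596.
Standard error under H₀: √(0.715×0.285/356) = 0.02392.
z = (0.73596 − 0.715)/0.02392 = 0.02096/0.02392 = 0.876.
Two-sided p-value ≈ 2·Φ(−0.876) = 0.3811, so at α = 0.02 we fail to reject H₀.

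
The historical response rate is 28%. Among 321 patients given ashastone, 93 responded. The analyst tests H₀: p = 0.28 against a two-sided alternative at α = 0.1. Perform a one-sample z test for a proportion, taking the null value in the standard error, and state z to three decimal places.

p̂ = 93/321 ≈ 0.28972.
Under H₀, SE = √(0.28·0.72/321) = √(0.000628037) = 0.02506.
z = (0.28972 − 0.28)/0.02506 = 0.00972/0.02506 = 0.388.
Two-sided p-value ≈ 2·Φ(−0.388) = 0.6981; since p > α = 0.1, fail to reject H₀.

z = 0.388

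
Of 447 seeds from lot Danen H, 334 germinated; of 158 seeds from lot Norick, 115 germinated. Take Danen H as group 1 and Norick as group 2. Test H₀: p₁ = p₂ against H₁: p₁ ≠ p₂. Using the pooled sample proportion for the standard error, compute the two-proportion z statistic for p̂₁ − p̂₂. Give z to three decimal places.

p̂₁ = 334/447 = 0.74720, p̂₂ = 115/158 = 0.72785.
Pooled p̂ = (334+115)/(447+158) = 449/605 = 0.74215.
SE = √(0.191364 × 0.00856625) = 0.04049.
z = (0.74720 − 0.72785)/0.04049 = 0.01935/0.04049 = 0.478.
Two-sided p-value ≈ 2·Φ(−0.478) = 0.6326.

z = 0.478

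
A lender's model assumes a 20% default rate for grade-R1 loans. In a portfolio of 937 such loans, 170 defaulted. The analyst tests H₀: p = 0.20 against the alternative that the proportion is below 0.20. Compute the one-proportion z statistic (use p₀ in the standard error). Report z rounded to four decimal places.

z = -1.4211

p̂ = 170/937 ≈ 0.181430.
Standard error under H₀: √(0.2×0.8/937) = 0.013067.
z = (0.181430 − 0.2)/0.013067 = -0.018570/0.013067 = -1.4211.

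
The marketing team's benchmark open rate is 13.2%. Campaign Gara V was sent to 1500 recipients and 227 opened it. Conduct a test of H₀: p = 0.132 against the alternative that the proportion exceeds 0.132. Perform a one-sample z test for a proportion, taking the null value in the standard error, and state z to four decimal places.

z = 2.2121

p̂ = 227/1500 ≈ 0.1513333.
Under H₀, SE = √(0.132·0.868/1500) = √(7.6384e-05) = 0.0087398.
z = (0.1513333 − 0.132)/0.0087398 = 0.0193333/0.0087398 = 2.2121.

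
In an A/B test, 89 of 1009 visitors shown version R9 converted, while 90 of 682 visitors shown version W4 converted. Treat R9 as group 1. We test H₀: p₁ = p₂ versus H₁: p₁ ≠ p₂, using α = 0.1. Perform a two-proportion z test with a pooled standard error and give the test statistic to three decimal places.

z = -2.869

p̂₁ = 89/1009 ≈ 0.08821, p̂₂ = 90/682 ≈ 0.13196.
Pooled p̂ = (89+90)/(1009+682) = 179/1691 = 0.10585.
SE = √(p̂(1−p̂)(1/n₁+1/n₂)) = √(0.10585·0.89415·0.00245736) = √(0.000232587) = 0.01525.
z = (0.08821 − 0.13196)/0.01525 = -0.04375/0.01525 = -2.869.
Two-sided p-value ≈ 2·Φ(−2.869) = 0.0041. With α = 0.1, reject H₀.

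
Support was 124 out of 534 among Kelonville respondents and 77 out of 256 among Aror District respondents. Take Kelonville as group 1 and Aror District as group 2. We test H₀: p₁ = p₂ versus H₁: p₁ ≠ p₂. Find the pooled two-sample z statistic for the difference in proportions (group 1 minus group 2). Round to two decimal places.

z = -2.07

p̂₁ = 124/534 ≈ 0.2322, p̂₂ = 77/256 ≈ 0.3008.
Pooled p̂ = (124+77)/(534+256) = 201/790 = 0.2544.
SE = √(p̂(1−p̂)(1/n₁+1/n₂)) = √(0.2544·0.7456·0.00577891) = √(0.00109623) = 0.0331.
z = (0.2322 − 0.3008)/0.0331 = -0.0686/0.0331 = -2.07.
Two-sided p-value ≈ 2·Φ(−2.071) = 0.0384.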